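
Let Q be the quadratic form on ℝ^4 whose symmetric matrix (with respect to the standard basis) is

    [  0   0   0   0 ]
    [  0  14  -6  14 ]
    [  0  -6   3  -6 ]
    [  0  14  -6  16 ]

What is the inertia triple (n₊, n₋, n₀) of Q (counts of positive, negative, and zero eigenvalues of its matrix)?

(3, 0, 1)

Symmetric row and column elimination reduces A to a congruent diagonal form with pivots 0, 14, 3/7, 2.
That gives 3 positive, 1 zero pivots.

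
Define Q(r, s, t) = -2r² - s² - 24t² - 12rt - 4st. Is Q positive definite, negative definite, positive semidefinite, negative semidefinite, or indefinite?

negative definite

The associated matrix is A = [[-2, 0, -6], [0, -1, -2], [-6, -2, -24]].
An LDLᵀ factorisation of A has diagonal entries -2, -1, -2.
That gives 3 negative pivots.
Hence Q is negative definite.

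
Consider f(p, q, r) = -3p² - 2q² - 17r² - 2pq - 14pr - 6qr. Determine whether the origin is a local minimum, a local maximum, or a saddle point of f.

local maximum

The Hessian at the origin is H = [[-6, -2, -14], [-2, -4, -6], [-14, -6, -34]].
Symmetric row and column elimination reduces H to a congruent diagonal form with pivots -6, -10/3, -4/5.
Counting signs: 3 negative.
H is negative definite, so the origin is a strict local maximum.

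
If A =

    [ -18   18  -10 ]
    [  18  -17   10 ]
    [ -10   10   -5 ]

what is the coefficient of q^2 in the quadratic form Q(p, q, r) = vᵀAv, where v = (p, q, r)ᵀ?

The coefficient of q^2 is the diagonal entry A[2,2] = -17.

-17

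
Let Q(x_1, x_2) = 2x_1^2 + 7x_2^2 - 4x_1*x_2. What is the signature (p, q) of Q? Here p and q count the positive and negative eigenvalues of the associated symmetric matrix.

(2, 0)

The associated matrix is A = [[2, -2], [-2, 7]].
Symmetric row and column elimination reduces A to a congruent diagonal form with pivots 2, 5.
That gives 2 positive pivots.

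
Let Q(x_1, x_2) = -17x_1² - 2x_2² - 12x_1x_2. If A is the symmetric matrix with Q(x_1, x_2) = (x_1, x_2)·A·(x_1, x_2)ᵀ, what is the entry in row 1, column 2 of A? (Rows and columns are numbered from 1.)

The coefficient of x_1·x_2 in Q is -12. For a symmetric A this equals A[1,2] + A[2,1] = 2·A[1,2].
So A[1,2] = -12/2 = -6.

-6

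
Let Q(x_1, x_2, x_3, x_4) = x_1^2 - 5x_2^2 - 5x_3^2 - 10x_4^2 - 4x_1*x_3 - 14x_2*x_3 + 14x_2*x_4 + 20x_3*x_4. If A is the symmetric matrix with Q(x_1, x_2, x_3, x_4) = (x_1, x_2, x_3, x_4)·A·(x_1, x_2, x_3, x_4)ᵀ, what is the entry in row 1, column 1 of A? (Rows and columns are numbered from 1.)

1

The coefficient of x_1^2 in Q is 1, and that is exactly A[1,1].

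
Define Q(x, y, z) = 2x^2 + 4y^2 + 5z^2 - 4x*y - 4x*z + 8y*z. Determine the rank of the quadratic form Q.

3

The symmetric matrix is A = [[2, -2, -2], [-2, 4, 4], [-2, 4, 5]].
An LDLᵀ factorisation of A has diagonal entries 2, 2, 1.
So there are 3 positive pivots.
The rank is the number of nonzero pivots: 3.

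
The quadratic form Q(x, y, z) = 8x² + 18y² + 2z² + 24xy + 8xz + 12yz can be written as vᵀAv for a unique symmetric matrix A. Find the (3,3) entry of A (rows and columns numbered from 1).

The coefficient of z² in Q is 2, and that is exactly A[3,3].

2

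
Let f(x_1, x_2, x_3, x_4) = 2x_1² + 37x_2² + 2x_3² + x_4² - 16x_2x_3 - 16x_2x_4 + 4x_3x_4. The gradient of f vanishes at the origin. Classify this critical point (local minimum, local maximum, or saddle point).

The Hessian at the origin is H = [[4, 0, 0, 0], [0, 74, -16, -16], [0, -16, 4, 4], [0, -16, 4, 2]].
Row-reducing H symmetrically gives the diagonal entries 4, 74, 20/37, -2.
That gives 3 positive, 1 negative pivots.
H is indefinite, so the origin is a saddle point.

saddle point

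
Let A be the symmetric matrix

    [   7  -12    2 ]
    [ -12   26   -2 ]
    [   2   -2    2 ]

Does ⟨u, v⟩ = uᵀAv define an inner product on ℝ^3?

yes

Leading principal minors: Δ_1 = 7, Δ_2 = 38, Δ_3 = 40.
All leading principal minors are positive, so by Sylvester's criterion Q is positive definite.
⟨·,·⟩ is an inner product exactly when A is positive definite.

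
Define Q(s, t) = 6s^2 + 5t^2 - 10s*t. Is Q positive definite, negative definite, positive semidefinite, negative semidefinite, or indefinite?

The symmetric matrix of Q is A = [[6, -5], [-5, 5]].
Leading principal minors: Δ_1 = 6, Δ_2 = 5.
All leading principal minors are positive, so by Sylvester's criterion Q is positive definite.

positive definite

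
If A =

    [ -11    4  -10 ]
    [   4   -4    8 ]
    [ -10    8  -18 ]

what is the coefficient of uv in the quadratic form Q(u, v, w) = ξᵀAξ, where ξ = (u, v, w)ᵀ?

The coefficient of uv is A[1,2] + A[2,1] = 2·4 = 8.

8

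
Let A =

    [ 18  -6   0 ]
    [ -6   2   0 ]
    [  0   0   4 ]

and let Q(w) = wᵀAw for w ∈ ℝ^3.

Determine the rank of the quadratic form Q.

2

Applying the same elementary operations to the rows and columns of A produces a congruent diagonal matrix with entries 18, 0, 4.
So there are 2 positive, 1 zero pivots.
The rank is the number of nonzero pivots: 2.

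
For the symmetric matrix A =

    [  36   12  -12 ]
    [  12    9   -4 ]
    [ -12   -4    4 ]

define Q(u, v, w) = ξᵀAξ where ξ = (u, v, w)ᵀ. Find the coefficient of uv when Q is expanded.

24

The coefficient of uv is A[1,2] + A[2,1] = 2·12 = 24.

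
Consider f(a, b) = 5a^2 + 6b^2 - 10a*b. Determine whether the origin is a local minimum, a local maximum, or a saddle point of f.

The Hessian at the origin is H = [[10, -10], [-10, 12]].
det H = 10·12 − (-10)² = 20 > 0 and H[1,1] = 10 > 0, so H is positive definite.
Therefore the origin is a local minimum.

local minimum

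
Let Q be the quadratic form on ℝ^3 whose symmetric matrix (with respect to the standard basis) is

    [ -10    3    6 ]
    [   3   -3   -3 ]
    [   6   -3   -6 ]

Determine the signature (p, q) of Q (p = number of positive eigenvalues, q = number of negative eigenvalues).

Congruent diagonalization of A (simultaneous row and column reduction) yields pivots -10, -21/10, -12/7.
That gives 3 negative pivots.

(0, 3)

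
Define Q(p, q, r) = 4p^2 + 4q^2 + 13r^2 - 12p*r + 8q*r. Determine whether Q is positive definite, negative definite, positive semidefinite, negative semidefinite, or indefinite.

positive semidefinite

Write A = [[4, 0, -6], [0, 4, 4], [-6, 4, 13]].
Symmetric row and column elimination reduces A to a congruent diagonal form with pivots 4, 4, 0.
Counting signs: 2 positive, 1 zero.
Hence Q is positive semidefinite.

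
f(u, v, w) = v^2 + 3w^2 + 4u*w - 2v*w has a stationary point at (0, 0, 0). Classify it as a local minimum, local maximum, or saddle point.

saddle point

The Hessian at the origin is H = [[0, 0, 4], [0, 2, -2], [4, -2, 6]].
H is indefinite, so the origin is a saddle point.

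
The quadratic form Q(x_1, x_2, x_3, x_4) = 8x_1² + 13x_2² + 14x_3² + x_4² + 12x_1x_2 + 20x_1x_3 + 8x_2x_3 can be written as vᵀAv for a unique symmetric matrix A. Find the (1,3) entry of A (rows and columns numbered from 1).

10

The coefficient of x_1·x_3 in Q is 20. For a symmetric A this equals A[1,3] + A[3,1] = 2·A[1,3].
So A[1,3] = 20/2 = 10.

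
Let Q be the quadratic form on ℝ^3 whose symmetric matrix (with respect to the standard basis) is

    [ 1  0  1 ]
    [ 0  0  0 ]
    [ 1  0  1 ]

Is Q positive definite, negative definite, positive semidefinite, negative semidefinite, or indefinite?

positive semidefinite

Applying the same elementary operations to the rows and columns of A produces a congruent diagonal matrix with entries 1, 0, 0.
That gives 1 positive, 2 zero pivots.
Hence Q is positive semidefinite.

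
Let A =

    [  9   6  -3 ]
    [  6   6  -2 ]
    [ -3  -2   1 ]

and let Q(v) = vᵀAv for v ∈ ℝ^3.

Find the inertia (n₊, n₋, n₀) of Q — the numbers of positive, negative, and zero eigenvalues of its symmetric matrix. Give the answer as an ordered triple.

(2, 0, 1)

Applying the same elementary operations to the rows and columns of A produces a congruent diagonal matrix with entries 9, 2, 0.
Counting signs: 2 positive, 1 zero.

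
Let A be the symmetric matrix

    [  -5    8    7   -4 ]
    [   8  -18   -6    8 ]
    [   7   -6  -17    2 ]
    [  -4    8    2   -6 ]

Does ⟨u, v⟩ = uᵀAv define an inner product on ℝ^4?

no

Leading principal minors: Δ_1 = -5, Δ_2 = 26, Δ_3 = -52, Δ_4 = 16.
The signs alternate starting with Δ_1 < 0, so by Sylvester's criterion Q is negative definite.
⟨·,·⟩ is an inner product exactly when A is positive definite.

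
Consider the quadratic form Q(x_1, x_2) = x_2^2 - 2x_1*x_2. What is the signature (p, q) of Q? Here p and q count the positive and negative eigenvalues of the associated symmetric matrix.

(1, 1)

The symmetric matrix is A = [[0, -1], [-1, 1]].
By Sylvester's law of inertia any congruent diagonalization of A has 1 positive, 1 negative and 0 zero entries.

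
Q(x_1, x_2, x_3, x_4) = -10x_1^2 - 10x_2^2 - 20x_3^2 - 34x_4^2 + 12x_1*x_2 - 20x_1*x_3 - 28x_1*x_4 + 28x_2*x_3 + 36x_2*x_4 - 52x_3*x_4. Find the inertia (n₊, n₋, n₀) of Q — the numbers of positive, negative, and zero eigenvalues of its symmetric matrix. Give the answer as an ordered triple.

The symmetric matrix is A = [[-10, 6, -10, -14], [6, -10, 14, 18], [-10, 14, -20, -26], [-14, 18, -26, -34]].
Symmetric row and column elimination reduces A to a congruent diagonal form with pivots -10, -32/5, 0, 0.
So there are 2 negative, 2 zero pivots.

(0, 2, 2)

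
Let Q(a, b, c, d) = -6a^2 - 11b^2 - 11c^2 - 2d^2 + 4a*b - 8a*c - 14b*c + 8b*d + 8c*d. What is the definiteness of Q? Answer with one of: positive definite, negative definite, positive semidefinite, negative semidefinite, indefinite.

negative definite

The symmetric matrix of Q is A = [[-6, 2, -4, 0], [2, -11, -7, 4], [-4, -7, -11, 4], [0, 4, 4, -2]].
Leading principal minors: Δ_1 = -6, Δ_2 = 62, Δ_3 = -100, Δ_4 = 8.
The signs alternate starting with Δ_1 < 0, so by Sylvester's criterion Q is negative definite.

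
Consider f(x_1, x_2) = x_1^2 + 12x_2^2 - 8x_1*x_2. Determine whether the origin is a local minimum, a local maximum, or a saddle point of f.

The Hessian at the origin is H = [[2, -8], [-8, 24]].
det H = 2·24 − (-8)² = -16 < 0, so H is indefinite.
Therefore the origin is a saddle point.

saddle point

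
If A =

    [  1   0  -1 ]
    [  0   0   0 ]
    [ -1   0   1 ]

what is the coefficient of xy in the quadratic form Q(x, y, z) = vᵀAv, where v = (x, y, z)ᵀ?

0

The coefficient of xy is A[1,2] + A[2,1] = 2·0 = 0.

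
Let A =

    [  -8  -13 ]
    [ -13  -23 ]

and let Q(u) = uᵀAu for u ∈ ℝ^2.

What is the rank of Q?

2

Symmetric row and column elimination reduces A to a congruent diagonal form with pivots -8, -15/8.
That gives 2 negative pivots.
The rank is the number of nonzero pivots: 2.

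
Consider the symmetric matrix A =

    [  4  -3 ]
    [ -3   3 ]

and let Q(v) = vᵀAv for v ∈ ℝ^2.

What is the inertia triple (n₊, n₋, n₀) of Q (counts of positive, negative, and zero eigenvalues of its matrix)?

Row-reducing A symmetrically gives the diagonal entries 4, 3/4.
So there are 2 positive pivots.

(2, 0, 0)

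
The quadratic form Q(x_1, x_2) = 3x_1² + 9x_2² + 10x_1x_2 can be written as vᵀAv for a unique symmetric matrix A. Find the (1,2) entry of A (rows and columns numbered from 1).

The coefficient of x_1·x_2 in Q is 10. For a symmetric A this equals A[1,2] + A[2,1] = 2·A[1,2].
So A[1,2] = 10/2 = 5.

5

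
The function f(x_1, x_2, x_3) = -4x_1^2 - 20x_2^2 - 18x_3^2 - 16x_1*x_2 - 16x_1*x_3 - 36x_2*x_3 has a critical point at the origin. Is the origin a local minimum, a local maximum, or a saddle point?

local maximum

The Hessian at the origin is H = [[-8, -16, -16], [-16, -40, -36], [-16, -36, -36]].
An LDLᵀ factorisation of H has diagonal entries -8, -8, -2.
So there are 3 negative pivots.
H is negative definite, so the origin is a strict local maximum.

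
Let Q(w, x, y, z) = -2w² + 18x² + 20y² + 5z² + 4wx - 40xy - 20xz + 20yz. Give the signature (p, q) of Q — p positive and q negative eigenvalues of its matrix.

The symmetric matrix is A = [[-2, 2, 0, 0], [2, 18, -20, -10], [0, -20, 20, 10], [0, -10, 10, 5]].
Symmetric row and column elimination reduces A to a congruent diagonal form with pivots -2, 20, 0, 0.
So there are 1 positive, 1 negative, 2 zero pivots.

(1, 1)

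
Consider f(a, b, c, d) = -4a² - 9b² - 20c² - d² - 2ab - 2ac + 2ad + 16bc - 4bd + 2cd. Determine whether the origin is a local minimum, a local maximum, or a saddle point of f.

local maximum

The Hessian at the origin is H = [[-8, -2, -2, 2], [-2, -18, 16, -4], [-2, 16, -40, 2], [2, -4, 2, -2]].
Row-reducing H symmetrically gives the diagonal entries -8, -35/2, -838/35, -12/419.
Counting signs: 4 negative.
H is negative definite, so the origin is a strict local maximum.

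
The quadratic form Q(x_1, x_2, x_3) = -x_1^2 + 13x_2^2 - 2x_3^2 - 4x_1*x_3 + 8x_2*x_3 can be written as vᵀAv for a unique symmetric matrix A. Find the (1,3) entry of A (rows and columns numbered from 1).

The coefficient of x_1·x_3 in Q is -4. For a symmetric A this equals A[1,3] + A[3,1] = 2·A[1,3].
So A[1,3] = -4/2 = -2.

-2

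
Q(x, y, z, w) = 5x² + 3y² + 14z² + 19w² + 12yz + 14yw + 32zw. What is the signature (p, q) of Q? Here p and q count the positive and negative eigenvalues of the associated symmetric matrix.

Write A = [[5, 0, 0, 0], [0, 3, 6, 7], [0, 6, 14, 16], [0, 7, 16, 19]].
An LDLᵀ factorisation of A has diagonal entries 5, 3, 2, 2/3.
That gives 4 positive pivots.

(4, 0)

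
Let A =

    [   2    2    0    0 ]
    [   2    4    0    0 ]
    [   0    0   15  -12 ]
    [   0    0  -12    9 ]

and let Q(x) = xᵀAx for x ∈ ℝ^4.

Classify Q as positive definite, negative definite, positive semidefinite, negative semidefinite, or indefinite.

Congruent diagonalization of A (simultaneous row and column reduction) yields pivots 2, 2, 15, -3/5.
So there are 3 positive, 1 negative pivots.
Hence Q is indefinite.

indefinite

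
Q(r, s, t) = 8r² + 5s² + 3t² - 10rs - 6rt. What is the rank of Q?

2

The symmetric matrix is A = [[8, -5, -3], [-5, 5, 0], [-3, 0, 3]].
Row-reducing A symmetrically gives the diagonal entries 8, 15/8, 0.
Counting signs: 2 positive, 1 zero.
The rank is the number of nonzero pivots: 2.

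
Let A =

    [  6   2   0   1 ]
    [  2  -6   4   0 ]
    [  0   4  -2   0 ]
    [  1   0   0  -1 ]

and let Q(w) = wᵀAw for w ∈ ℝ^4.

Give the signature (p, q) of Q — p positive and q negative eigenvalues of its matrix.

(2, 2)

An LDLᵀ factorisation of A has diagonal entries 6, -20/3, 2/5, -5/4.
So there are 2 positive, 2 negative pivots.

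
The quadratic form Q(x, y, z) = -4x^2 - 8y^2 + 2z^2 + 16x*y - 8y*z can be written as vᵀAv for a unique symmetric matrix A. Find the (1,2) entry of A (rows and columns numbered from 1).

8

The coefficient of x·y in Q is 16. For a symmetric A this equals A[1,2] + A[2,1] = 2·A[1,2].
So A[1,2] = 16/2 = 8.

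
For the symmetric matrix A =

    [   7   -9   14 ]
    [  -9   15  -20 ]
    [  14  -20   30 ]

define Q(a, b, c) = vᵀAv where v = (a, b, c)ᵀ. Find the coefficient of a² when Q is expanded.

7

The coefficient of a² is the diagonal entry A[1,1] = 7.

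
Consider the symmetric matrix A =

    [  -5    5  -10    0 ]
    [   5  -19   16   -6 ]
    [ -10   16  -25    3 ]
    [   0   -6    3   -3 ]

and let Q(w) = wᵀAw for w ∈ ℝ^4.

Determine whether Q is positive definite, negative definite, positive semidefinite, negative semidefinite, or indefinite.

negative definite

Leading principal minors: Δ_1 = -5, Δ_2 = 70, Δ_3 = -170, Δ_4 = 60.
The signs alternate starting with Δ_1 < 0, so by Sylvester's criterion Q is negative definite.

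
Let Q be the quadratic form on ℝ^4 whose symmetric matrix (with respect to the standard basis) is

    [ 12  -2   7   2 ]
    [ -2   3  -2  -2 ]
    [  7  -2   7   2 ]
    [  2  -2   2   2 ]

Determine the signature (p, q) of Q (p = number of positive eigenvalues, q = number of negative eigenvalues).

Congruent diagonalization of A (simultaneous row and column reduction) yields pivots 12, 8/3, 85/32, 10/17.
That gives 4 positive pivots.

(4, 0)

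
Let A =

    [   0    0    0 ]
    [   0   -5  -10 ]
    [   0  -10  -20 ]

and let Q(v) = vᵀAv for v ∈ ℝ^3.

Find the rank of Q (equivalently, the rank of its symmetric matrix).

Row-reducing A symmetrically gives the diagonal entries 0, -5, 0.
So there are 1 negative, 2 zero pivots.
The rank is the number of nonzero pivots: 1.

1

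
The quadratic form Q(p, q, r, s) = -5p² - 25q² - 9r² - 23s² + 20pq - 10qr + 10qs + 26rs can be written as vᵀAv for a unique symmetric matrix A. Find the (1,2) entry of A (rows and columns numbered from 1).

The coefficient of p·q in Q is 20. For a symmetric A this equals A[1,2] + A[2,1] = 2·A[1,2].
So A[1,2] = 20/2 = 10.

10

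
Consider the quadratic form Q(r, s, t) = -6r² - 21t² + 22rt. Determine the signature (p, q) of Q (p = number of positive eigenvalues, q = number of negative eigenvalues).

The associated matrix is A = [[-6, 0, 11], [0, 0, 0], [11, 0, -21]].
Applying the same elementary operations to the rows and columns of A produces a congruent diagonal matrix with entries -6, 0, -5/6.
Counting signs: 2 negative, 1 zero.

(0, 2)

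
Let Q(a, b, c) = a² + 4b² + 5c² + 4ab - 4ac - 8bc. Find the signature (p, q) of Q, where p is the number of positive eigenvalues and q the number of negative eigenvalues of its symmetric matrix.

The symmetric matrix is A = [[1, 2, -2], [2, 4, -4], [-2, -4, 5]].
Symmetric row and column elimination reduces A to a congruent diagonal form with pivots 1, 0, 1.
That gives 2 positive, 1 zero pivots.

(2, 0)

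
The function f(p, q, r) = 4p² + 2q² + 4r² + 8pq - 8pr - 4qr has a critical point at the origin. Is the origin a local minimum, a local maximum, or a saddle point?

saddle point

The Hessian at the origin is H = [[8, 8, -8], [8, 4, -4], [-8, -4, 8]].
Congruent diagonalization of H (simultaneous row and column reduction) yields pivots 8, -4, 4.
Counting signs: 2 positive, 1 negative.
H is indefinite, so the origin is a saddle point.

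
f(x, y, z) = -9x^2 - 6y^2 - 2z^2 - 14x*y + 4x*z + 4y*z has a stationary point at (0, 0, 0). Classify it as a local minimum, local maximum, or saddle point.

The Hessian at the origin is H = [[-18, -14, 4], [-14, -12, 4], [4, 4, -4]].
Congruent diagonalization of H (simultaneous row and column reduction) yields pivots -18, -10/9, -12/5.
That gives 3 negative pivots.
H is negative definite, so the origin is a strict local maximum.

local maximum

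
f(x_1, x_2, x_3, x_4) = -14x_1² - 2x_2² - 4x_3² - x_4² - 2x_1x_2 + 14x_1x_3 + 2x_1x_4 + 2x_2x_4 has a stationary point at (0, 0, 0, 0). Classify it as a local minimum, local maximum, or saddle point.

The Hessian at the origin is H = [[-28, -2, 14, 2], [-2, -4, 0, 2], [14, 0, -8, 0], [2, 2, 0, -2]].
Symmetric row and column elimination reduces H to a congruent diagonal form with pivots -28, -27/7, -20/27, -3/5.
So there are 4 negative pivots.
H is negative definite, so the origin is a strict local maximum.

local maximum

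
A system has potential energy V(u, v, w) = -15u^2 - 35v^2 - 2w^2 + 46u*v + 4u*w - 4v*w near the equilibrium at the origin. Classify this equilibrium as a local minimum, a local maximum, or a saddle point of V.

The Hessian at the origin is H = [[-30, 46, 4], [46, -70, -4], [4, -4, -4]].
Congruent diagonalization of H (simultaneous row and column reduction) yields pivots -30, 8/15, -12.
Counting signs: 1 positive, 2 negative.
H is indefinite, so the origin is a saddle point.

saddle point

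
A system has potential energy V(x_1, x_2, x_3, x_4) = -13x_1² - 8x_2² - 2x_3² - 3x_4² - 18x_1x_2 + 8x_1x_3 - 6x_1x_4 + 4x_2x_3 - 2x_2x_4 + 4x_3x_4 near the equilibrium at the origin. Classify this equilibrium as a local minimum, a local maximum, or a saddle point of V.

local maximum

The Hessian at the origin is H = [[-26, -18, 8, -6], [-18, -16, 4, -2], [8, 4, -4, 4], [-6, -2, 4, -6]].
An LDLᵀ factorisation of H has diagonal entries -26, -46/13, -20/23, -8/5.
That gives 4 negative pivots.
H is negative definite, so the origin is a strict local maximum.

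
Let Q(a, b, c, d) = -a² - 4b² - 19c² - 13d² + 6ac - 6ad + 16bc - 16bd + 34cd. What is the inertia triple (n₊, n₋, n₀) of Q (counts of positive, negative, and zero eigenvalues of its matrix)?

(2, 2, 0)

Write A = [[-1, 0, 3, -3], [0, -4, 8, -8], [3, 8, -19, 17], [-3, -8, 17, -13]].
An LDLᵀ factorisation of A has diagonal entries -1, -4, 6, 4/3.
That gives 2 positive, 2 negative pivots.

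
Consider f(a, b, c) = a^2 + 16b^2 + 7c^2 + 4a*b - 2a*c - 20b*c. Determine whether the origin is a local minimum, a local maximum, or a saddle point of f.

The Hessian at the origin is H = [[2, 4, -2], [4, 32, -20], [-2, -20, 14]].
An LDLᵀ factorisation of H has diagonal entries 2, 24, 4/3.
So there are 3 positive pivots.
H is positive definite, so the origin is a strict local minimum.

local minimum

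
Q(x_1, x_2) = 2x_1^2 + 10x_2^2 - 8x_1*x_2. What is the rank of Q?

2

Write A = [[2, -4], [-4, 10]].
Congruent diagonalization of A (simultaneous row and column reduction) yields pivots 2, 2.
Counting signs: 2 positive.
The rank is the number of nonzero pivots: 2.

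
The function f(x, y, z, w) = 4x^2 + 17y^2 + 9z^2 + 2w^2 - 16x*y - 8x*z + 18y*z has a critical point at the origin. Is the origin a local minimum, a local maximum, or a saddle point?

The Hessian at the origin is H = [[8, -16, -8, 0], [-16, 34, 18, 0], [-8, 18, 18, 0], [0, 0, 0, 4]].
Symmetric row and column elimination reduces H to a congruent diagonal form with pivots 8, 2, 8, 4.
That gives 4 positive pivots.
H is positive definite, so the origin is a strict local minimum.

local minimum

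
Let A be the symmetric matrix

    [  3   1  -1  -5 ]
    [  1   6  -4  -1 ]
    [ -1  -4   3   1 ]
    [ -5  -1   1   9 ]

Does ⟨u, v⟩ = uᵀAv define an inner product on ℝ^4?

Leading principal minors: Δ_1 = 3, Δ_2 = 17, Δ_3 = 5, Δ_4 = 2.
All leading principal minors are positive, so by Sylvester's criterion Q is positive definite.
⟨·,·⟩ is an inner product exactly when A is positive definite.

yes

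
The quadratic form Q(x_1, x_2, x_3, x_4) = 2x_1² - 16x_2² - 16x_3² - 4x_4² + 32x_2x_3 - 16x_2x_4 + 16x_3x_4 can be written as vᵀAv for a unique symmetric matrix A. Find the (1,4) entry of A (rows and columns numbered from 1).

0

The coefficient of x_1·x_4 in Q is 0. For a symmetric A this equals A[1,4] + A[4,1] = 2·A[1,4].
So A[1,4] = 0/2 = 0.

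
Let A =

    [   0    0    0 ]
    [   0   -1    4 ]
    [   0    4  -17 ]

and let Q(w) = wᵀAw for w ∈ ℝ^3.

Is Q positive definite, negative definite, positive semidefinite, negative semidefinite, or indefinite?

Congruent diagonalization of A (simultaneous row and column reduction) yields pivots 0, -1, -1.
That gives 2 negative, 1 zero pivots.
Hence Q is negative semidefinite.

negative semidefinite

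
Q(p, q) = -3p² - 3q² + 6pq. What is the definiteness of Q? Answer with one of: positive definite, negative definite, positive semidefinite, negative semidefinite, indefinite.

Write A = [[-3, 3], [3, -3]].
Congruent diagonalization of A (simultaneous row and column reduction) yields pivots -3, 0.
Counting signs: 1 negative, 1 zero.
Hence Q is negative semidefinite.

negative semidefinite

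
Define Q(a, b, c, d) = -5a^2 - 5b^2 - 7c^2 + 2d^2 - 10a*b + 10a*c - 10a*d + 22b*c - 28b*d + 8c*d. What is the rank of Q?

The symmetric matrix is A = [[-5, -5, 5, -5], [-5, -5, 11, -14], [5, 11, -7, 4], [-5, -14, 4, 2]].
Row reduction of A gives 4 nonzero rows, so rank A = 4.

4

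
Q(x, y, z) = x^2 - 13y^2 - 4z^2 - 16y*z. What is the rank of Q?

The symmetric matrix is A = [[1, 0, 0], [0, -13, -8], [0, -8, -4]].
Row-reducing A symmetrically gives the diagonal entries 1, -13, 12/13.
That gives 2 positive, 1 negative pivots.
The rank is the number of nonzero pivots: 3.

3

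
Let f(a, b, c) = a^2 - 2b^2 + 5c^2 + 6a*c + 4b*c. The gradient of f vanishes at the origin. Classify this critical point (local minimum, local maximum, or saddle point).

saddle point

The Hessian at the origin is H = [[2, 0, 6], [0, -4, 4], [6, 4, 10]].
Row-reducing H symmetrically gives the diagonal entries 2, -4, -4.
That gives 1 positive, 2 negative pivots.
H is indefinite, so the origin is a saddle point.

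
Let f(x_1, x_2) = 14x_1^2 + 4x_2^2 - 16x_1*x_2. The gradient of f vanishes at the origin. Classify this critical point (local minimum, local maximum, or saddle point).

The Hessian at the origin is H = [[28, -16], [-16, 8]].
det H = 28·8 − (-16)² = -32 < 0, so H is indefinite.
Therefore the origin is a saddle point.

saddle point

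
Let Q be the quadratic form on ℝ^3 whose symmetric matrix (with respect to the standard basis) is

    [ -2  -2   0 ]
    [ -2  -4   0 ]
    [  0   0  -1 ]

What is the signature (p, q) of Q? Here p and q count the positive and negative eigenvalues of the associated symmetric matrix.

Symmetric row and column elimination reduces A to a congruent diagonal form with pivots -2, -2, -1.
Counting signs: 3 negative.

(0, 3)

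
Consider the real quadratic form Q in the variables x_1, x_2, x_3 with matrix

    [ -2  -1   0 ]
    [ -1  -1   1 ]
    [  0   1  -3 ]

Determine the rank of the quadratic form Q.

Applying the same elementary operations to the rows and columns of A produces a congruent diagonal matrix with entries -2, -1/2, -1.
Counting signs: 3 negative.
The rank is the number of nonzero pivots: 3.

3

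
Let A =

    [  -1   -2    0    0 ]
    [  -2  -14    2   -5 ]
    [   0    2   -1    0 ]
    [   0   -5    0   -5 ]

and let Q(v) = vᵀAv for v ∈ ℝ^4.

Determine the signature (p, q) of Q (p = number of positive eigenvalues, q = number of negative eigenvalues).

(0, 4)

Applying the same elementary operations to the rows and columns of A produces a congruent diagonal matrix with entries -1, -10, -3/5, -5/6.
Counting signs: 4 negative.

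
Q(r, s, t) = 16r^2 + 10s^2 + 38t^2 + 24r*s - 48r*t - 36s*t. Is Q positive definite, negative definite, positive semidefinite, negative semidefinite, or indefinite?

positive definite

The symmetric matrix of Q is A = [[16, 12, -24], [12, 10, -18], [-24, -18, 38]].
Leading principal minors: Δ_1 = 16, Δ_2 = 16, Δ_3 = 32.
All leading principal minors are positive, so by Sylvester's criterion Q is positive definite.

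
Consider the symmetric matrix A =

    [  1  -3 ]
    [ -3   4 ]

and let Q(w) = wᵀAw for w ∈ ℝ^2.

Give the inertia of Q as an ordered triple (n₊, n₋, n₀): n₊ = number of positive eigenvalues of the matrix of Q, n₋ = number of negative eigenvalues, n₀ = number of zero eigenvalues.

Symmetric row and column elimination reduces A to a congruent diagonal form with pivots 1, -5.
So there are 1 positive, 1 negative pivots.

(1, 1, 0)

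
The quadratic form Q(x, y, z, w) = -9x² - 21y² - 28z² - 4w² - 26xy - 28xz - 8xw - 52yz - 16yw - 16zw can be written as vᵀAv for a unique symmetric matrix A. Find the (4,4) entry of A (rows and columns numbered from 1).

The coefficient of w² in Q is -4, and that is exactly A[4,4].

-4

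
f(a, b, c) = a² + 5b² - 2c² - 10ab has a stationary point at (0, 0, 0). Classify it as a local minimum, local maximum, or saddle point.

saddle point

The Hessian at the origin is H = [[2, -10, 0], [-10, 10, 0], [0, 0, -4]].
Congruent diagonalization of H (simultaneous row and column reduction) yields pivots 2, -40, -4.
That gives 1 positive, 2 negative pivots.
H is indefinite, so the origin is a saddle point.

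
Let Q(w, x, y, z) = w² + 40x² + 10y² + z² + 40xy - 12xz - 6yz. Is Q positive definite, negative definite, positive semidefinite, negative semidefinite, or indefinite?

positive semidefinite

The symmetric matrix is A = [[1, 0, 0, 0], [0, 40, 20, -6], [0, 20, 10, -3], [0, -6, -3, 1]].
Applying the same elementary operations to the rows and columns of A produces a congruent diagonal matrix with entries 1, 40, 0, 1/10.
Counting signs: 3 positive, 1 zero.
Hence Q is positive semidefinite.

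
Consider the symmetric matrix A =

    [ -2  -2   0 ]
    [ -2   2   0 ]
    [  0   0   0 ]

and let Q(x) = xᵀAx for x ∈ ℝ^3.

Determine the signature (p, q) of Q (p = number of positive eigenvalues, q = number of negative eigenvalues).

Symmetric row and column elimination reduces A to a congruent diagonal form with pivots -2, 4, 0.
That gives 1 positive, 1 negative, 1 zero pivots.

(1, 1)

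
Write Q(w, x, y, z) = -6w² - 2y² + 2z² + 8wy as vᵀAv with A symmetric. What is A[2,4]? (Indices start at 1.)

0

The coefficient of x·z in Q is 0. For a symmetric A this equals A[2,4] + A[4,2] = 2·A[2,4].
So A[2,4] = 0/2 = 0.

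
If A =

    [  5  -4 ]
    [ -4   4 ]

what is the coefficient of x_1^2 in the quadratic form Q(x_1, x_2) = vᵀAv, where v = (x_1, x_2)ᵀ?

5

The coefficient of x_1^2 is the diagonal entry A[1,1] = 5.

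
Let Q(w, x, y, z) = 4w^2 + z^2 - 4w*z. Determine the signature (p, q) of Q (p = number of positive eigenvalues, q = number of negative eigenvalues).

Write A = [[4, 0, 0, -2], [0, 0, 0, 0], [0, 0, 0, 0], [-2, 0, 0, 1]].
Row-reducing A symmetrically gives the diagonal entries 4, 0, 0, 0.
That gives 1 positive, 3 zero pivots.

(1, 0)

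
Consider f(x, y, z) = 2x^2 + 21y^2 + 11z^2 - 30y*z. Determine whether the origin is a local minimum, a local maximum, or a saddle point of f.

local minimum

The Hessian at the origin is H = [[4, 0, 0], [0, 42, -30], [0, -30, 22]].
An LDLᵀ factorisation of H has diagonal entries 4, 42, 4/7.
That gives 3 positive pivots.
H is positive definite, so the origin is a strict local minimum.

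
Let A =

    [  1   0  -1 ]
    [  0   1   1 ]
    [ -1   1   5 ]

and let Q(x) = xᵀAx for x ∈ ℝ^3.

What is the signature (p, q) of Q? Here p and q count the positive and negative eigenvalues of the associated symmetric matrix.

(3, 0)

Row-reducing A symmetrically gives the diagonal entries 1, 1, 3.
That gives 3 positive pivots.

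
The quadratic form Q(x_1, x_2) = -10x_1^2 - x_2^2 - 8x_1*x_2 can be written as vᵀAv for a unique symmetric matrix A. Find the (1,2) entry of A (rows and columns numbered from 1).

-4

The coefficient of x_1·x_2 in Q is -8. For a symmetric A this equals A[1,2] + A[2,1] = 2·A[1,2].
So A[1,2] = -8/2 = -4.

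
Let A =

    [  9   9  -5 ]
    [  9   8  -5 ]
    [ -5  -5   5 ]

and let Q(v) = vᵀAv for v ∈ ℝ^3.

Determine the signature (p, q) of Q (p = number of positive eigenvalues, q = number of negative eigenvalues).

(2, 1)

Congruent diagonalization of A (simultaneous row and column reduction) yields pivots 9, -1, 20/9.
Counting signs: 2 positive, 1 negative.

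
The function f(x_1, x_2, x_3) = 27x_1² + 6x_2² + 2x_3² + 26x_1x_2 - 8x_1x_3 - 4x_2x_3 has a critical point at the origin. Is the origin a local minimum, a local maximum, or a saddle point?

The Hessian at the origin is H = [[54, 26, -8], [26, 12, -4], [-8, -4, 4]].
Symmetric row and column elimination reduces H to a congruent diagonal form with pivots 54, -14/27, 20/7.
Counting signs: 2 positive, 1 negative.
H is indefinite, so the origin is a saddle point.

saddle point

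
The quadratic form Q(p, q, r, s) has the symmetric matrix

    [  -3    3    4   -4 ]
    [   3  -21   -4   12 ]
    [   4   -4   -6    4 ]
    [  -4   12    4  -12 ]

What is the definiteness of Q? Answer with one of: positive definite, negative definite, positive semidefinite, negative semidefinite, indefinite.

Applying the same elementary operations to the rows and columns of A produces a congruent diagonal matrix with entries -3, -18, -2/3, -4/9.
Counting signs: 4 negative.
Hence Q is negative definite.

negative definite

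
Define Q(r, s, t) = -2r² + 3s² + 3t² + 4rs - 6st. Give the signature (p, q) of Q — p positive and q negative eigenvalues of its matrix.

(2, 1)

The associated matrix is A = [[-2, 2, 0], [2, 3, -3], [0, -3, 3]].
Congruent diagonalization of A (simultaneous row and column reduction) yields pivots -2, 5, 6/5.
That gives 2 positive, 1 negative pivots.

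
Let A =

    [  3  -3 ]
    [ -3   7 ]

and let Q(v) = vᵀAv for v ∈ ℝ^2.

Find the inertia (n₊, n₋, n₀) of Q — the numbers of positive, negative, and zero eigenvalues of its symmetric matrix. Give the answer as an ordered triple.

Applying the same elementary operations to the rows and columns of A produces a congruent diagonal matrix with entries 3, 4.
So there are 2 positive pivots.

(2, 0, 0)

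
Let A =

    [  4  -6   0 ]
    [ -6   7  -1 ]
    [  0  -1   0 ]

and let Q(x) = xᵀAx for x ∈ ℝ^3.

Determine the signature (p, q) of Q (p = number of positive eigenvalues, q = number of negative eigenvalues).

(2, 1)

Row-reducing A symmetrically gives the diagonal entries 4, -2, 1/2.
That gives 2 positive, 1 negative pivots.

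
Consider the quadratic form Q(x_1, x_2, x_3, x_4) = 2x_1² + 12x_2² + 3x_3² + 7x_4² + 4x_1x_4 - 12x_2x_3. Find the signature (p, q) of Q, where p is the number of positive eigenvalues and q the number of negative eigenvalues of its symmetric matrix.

Write A = [[2, 0, 0, 2], [0, 12, -6, 0], [0, -6, 3, 0], [2, 0, 0, 7]].
Row-reducing A symmetrically gives the diagonal entries 2, 12, 0, 5.
Counting signs: 3 positive, 1 zero.

(3, 0)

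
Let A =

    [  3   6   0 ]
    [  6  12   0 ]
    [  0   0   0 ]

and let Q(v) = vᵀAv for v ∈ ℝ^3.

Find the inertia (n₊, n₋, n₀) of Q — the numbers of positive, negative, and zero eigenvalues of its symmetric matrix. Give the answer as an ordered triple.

(1, 0, 2)

Congruent diagonalization of A (simultaneous row and column reduction) yields pivots 3, 0, 0.
That gives 1 positive, 2 zero pivots.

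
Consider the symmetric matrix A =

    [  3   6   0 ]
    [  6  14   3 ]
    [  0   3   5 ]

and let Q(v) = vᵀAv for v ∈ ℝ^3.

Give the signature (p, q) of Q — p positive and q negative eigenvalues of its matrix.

Congruent diagonalization of A (simultaneous row and column reduction) yields pivots 3, 2, 1/2.
That gives 3 positive pivots.

(3, 0)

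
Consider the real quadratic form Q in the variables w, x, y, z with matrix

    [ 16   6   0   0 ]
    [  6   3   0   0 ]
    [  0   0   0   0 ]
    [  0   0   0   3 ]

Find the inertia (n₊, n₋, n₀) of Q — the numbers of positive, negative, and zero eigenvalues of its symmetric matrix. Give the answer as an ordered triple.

(3, 0, 1)

Row-reducing A symmetrically gives the diagonal entries 16, 3/4, 0, 3.
That gives 3 positive, 1 zero pivots.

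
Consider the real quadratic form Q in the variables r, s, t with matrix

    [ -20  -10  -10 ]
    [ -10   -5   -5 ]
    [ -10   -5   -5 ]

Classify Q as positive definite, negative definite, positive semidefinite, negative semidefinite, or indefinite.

negative semidefinite

Congruent diagonalization of A (simultaneous row and column reduction) yields pivots -20, 0, 0.
Counting signs: 1 negative, 2 zero.
Hence Q is negative semidefinite.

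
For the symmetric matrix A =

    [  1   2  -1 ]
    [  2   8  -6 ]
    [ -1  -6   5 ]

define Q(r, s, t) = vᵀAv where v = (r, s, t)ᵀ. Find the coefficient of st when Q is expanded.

The coefficient of st is A[2,3] + A[3,2] = 2·(-6) = -12.

-12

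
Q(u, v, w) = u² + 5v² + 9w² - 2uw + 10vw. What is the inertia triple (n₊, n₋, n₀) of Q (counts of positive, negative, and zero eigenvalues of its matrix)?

(3, 0, 0)

The associated matrix is A = [[1, 0, -1], [0, 5, 5], [-1, 5, 9]].
Symmetric row and column elimination reduces A to a congruent diagonal form with pivots 1, 5, 3.
Counting signs: 3 positive.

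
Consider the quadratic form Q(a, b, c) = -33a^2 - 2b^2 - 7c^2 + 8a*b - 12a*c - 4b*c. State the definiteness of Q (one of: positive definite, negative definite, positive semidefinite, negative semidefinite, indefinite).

The symmetric matrix of Q is A = [[-33, 4, -6], [4, -2, -2], [-6, -2, -7]].
Leading principal minors: Δ_1 = -33, Δ_2 = 50, Δ_3 = -50.
The signs alternate starting with Δ_1 < 0, so by Sylvester's criterion Q is negative definite.

negative definite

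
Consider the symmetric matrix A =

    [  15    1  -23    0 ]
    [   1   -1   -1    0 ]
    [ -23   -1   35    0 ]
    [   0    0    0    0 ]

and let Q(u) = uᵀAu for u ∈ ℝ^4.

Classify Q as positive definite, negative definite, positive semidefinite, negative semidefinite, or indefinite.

Congruent diagonalization of A (simultaneous row and column reduction) yields pivots 15, -16/15, 0, 0.
That gives 1 positive, 1 negative, 2 zero pivots.
Hence Q is indefinite.

indefinite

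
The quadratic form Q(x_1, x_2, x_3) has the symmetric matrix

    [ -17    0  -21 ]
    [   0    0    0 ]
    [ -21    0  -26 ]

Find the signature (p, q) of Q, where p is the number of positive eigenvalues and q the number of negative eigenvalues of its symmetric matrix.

Congruent diagonalization of A (simultaneous row and column reduction) yields pivots -17, 0, -1/17.
So there are 2 negative, 1 zero pivots.

(0, 2)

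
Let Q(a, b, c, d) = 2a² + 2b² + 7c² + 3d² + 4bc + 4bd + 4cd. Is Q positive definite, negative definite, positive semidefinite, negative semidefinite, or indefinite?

The symmetric matrix of Q is A = [[2, 0, 0, 0], [0, 2, 2, 2], [0, 2, 7, 2], [0, 2, 2, 3]].
Leading principal minors: Δ_1 = 2, Δ_2 = 4, Δ_3 = 20, Δ_4 = 20.
All leading principal minors are positive, so by Sylvester's criterion Q is positive definite.

positive definite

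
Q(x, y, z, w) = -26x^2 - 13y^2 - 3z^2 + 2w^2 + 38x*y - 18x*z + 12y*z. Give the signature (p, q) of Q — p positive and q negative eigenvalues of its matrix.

The associated matrix is A = [[-26, 19, -9, 0], [19, -13, 6, 0], [-9, 6, -3, 0], [0, 0, 0, 2]].
Congruent diagonalization of A (simultaneous row and column reduction) yields pivots -26, 23/26, -6/23, 2.
That gives 2 positive, 2 negative pivots.

(2, 2)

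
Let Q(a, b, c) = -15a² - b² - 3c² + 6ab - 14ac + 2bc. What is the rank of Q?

Write A = [[-15, 3, -7], [3, -1, 1], [-7, 1, -3]].
Applying the same elementary operations to the rows and columns of A produces a congruent diagonal matrix with entries -15, -2/5, 2/3.
Counting signs: 1 positive, 2 negative.
The rank is the number of nonzero pivots: 3.

3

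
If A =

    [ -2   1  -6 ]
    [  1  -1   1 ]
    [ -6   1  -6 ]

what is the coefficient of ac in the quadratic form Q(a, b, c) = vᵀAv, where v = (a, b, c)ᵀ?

-12

The coefficient of ac is A[1,3] + A[3,1] = 2·(-6) = -12.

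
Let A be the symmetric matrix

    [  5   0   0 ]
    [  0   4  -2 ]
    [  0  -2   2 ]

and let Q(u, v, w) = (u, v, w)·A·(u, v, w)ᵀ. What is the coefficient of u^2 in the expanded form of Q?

5

The coefficient of u^2 is the diagonal entry A[1,1] = 5.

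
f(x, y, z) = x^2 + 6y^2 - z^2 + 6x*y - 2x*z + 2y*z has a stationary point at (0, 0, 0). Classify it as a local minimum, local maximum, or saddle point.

The Hessian at the origin is H = [[2, 6, -2], [6, 12, 2], [-2, 2, -2]].
Row-reducing H symmetrically gives the diagonal entries 2, -6, 20/3.
Counting signs: 2 positive, 1 negative.
H is indefinite, so the origin is a saddle point.

saddle point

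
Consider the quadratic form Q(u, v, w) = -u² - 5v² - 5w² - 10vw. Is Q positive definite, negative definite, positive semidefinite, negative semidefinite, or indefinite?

negative semidefinite

The associated matrix is A = [[-1, 0, 0], [0, -5, -5], [0, -5, -5]].
Row-reducing A symmetrically gives the diagonal entries -1, -5, 0.
So there are 2 negative, 1 zero pivots.
Hence Q is negative semidefinite.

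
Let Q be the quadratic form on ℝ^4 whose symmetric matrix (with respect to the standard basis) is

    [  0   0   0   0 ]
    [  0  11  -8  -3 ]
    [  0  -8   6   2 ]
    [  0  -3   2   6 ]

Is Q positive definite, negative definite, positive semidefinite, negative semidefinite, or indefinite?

Applying the same elementary operations to the rows and columns of A produces a congruent diagonal matrix with entries 0, 11, 2/11, 5.
So there are 3 positive, 1 zero pivots.
Hence Q is positive semidefinite.

positive semidefinite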